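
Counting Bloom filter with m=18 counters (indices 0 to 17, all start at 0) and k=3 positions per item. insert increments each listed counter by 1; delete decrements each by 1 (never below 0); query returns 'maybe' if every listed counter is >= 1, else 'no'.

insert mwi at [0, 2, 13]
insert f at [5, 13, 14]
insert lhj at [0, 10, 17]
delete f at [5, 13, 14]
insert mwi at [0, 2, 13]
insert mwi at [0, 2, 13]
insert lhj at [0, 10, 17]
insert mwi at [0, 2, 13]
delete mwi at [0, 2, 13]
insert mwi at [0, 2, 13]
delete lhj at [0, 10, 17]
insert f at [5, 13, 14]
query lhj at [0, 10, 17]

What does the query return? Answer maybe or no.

Answer: maybe

Derivation:
Step 1: insert mwi at [0, 2, 13] -> counters=[1,0,1,0,0,0,0,0,0,0,0,0,0,1,0,0,0,0]
Step 2: insert f at [5, 13, 14] -> counters=[1,0,1,0,0,1,0,0,0,0,0,0,0,2,1,0,0,0]
Step 3: insert lhj at [0, 10, 17] -> counters=[2,0,1,0,0,1,0,0,0,0,1,0,0,2,1,0,0,1]
Step 4: delete f at [5, 13, 14] -> counters=[2,0,1,0,0,0,0,0,0,0,1,0,0,1,0,0,0,1]
Step 5: insert mwi at [0, 2, 13] -> counters=[3,0,2,0,0,0,0,0,0,0,1,0,0,2,0,0,0,1]
Step 6: insert mwi at [0, 2, 13] -> counters=[4,0,3,0,0,0,0,0,0,0,1,0,0,3,0,0,0,1]
Step 7: insert lhj at [0, 10, 17] -> counters=[5,0,3,0,0,0,0,0,0,0,2,0,0,3,0,0,0,2]
Step 8: insert mwi at [0, 2, 13] -> counters=[6,0,4,0,0,0,0,0,0,0,2,0,0,4,0,0,0,2]
Step 9: delete mwi at [0, 2, 13] -> counters=[5,0,3,0,0,0,0,0,0,0,2,0,0,3,0,0,0,2]
Step 10: insert mwi at [0, 2, 13] -> counters=[6,0,4,0,0,0,0,0,0,0,2,0,0,4,0,0,0,2]
Step 11: delete lhj at [0, 10, 17] -> counters=[5,0,4,0,0,0,0,0,0,0,1,0,0,4,0,0,0,1]
Step 12: insert f at [5, 13, 14] -> counters=[5,0,4,0,0,1,0,0,0,0,1,0,0,5,1,0,0,1]
Query lhj: check counters[0]=5 counters[10]=1 counters[17]=1 -> maybe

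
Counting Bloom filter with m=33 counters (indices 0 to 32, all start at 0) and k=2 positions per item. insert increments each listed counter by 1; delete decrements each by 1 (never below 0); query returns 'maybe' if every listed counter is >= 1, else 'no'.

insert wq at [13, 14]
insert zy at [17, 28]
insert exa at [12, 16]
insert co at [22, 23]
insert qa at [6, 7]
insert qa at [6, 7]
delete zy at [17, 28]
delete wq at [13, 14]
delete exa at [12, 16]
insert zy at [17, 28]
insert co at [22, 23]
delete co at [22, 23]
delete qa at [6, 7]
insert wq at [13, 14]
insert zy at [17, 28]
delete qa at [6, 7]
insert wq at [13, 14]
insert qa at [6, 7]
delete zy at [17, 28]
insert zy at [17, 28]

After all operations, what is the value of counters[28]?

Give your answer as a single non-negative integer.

Step 1: insert wq at [13, 14] -> counters=[0,0,0,0,0,0,0,0,0,0,0,0,0,1,1,0,0,0,0,0,0,0,0,0,0,0,0,0,0,0,0,0,0]
Step 2: insert zy at [17, 28] -> counters=[0,0,0,0,0,0,0,0,0,0,0,0,0,1,1,0,0,1,0,0,0,0,0,0,0,0,0,0,1,0,0,0,0]
Step 3: insert exa at [12, 16] -> counters=[0,0,0,0,0,0,0,0,0,0,0,0,1,1,1,0,1,1,0,0,0,0,0,0,0,0,0,0,1,0,0,0,0]
Step 4: insert co at [22, 23] -> counters=[0,0,0,0,0,0,0,0,0,0,0,0,1,1,1,0,1,1,0,0,0,0,1,1,0,0,0,0,1,0,0,0,0]
Step 5: insert qa at [6, 7] -> counters=[0,0,0,0,0,0,1,1,0,0,0,0,1,1,1,0,1,1,0,0,0,0,1,1,0,0,0,0,1,0,0,0,0]
Step 6: insert qa at [6, 7] -> counters=[0,0,0,0,0,0,2,2,0,0,0,0,1,1,1,0,1,1,0,0,0,0,1,1,0,0,0,0,1,0,0,0,0]
Step 7: delete zy at [17, 28] -> counters=[0,0,0,0,0,0,2,2,0,0,0,0,1,1,1,0,1,0,0,0,0,0,1,1,0,0,0,0,0,0,0,0,0]
Step 8: delete wq at [13, 14] -> counters=[0,0,0,0,0,0,2,2,0,0,0,0,1,0,0,0,1,0,0,0,0,0,1,1,0,0,0,0,0,0,0,0,0]
Step 9: delete exa at [12, 16] -> counters=[0,0,0,0,0,0,2,2,0,0,0,0,0,0,0,0,0,0,0,0,0,0,1,1,0,0,0,0,0,0,0,0,0]
Step 10: insert zy at [17, 28] -> counters=[0,0,0,0,0,0,2,2,0,0,0,0,0,0,0,0,0,1,0,0,0,0,1,1,0,0,0,0,1,0,0,0,0]
Step 11: insert co at [22, 23] -> counters=[0,0,0,0,0,0,2,2,0,0,0,0,0,0,0,0,0,1,0,0,0,0,2,2,0,0,0,0,1,0,0,0,0]
Step 12: delete co at [22, 23] -> counters=[0,0,0,0,0,0,2,2,0,0,0,0,0,0,0,0,0,1,0,0,0,0,1,1,0,0,0,0,1,0,0,0,0]
Step 13: delete qa at [6, 7] -> counters=[0,0,0,0,0,0,1,1,0,0,0,0,0,0,0,0,0,1,0,0,0,0,1,1,0,0,0,0,1,0,0,0,0]
Step 14: insert wq at [13, 14] -> counters=[0,0,0,0,0,0,1,1,0,0,0,0,0,1,1,0,0,1,0,0,0,0,1,1,0,0,0,0,1,0,0,0,0]
Step 15: insert zy at [17, 28] -> counters=[0,0,0,0,0,0,1,1,0,0,0,0,0,1,1,0,0,2,0,0,0,0,1,1,0,0,0,0,2,0,0,0,0]
Step 16: delete qa at [6, 7] -> counters=[0,0,0,0,0,0,0,0,0,0,0,0,0,1,1,0,0,2,0,0,0,0,1,1,0,0,0,0,2,0,0,0,0]
Step 17: insert wq at [13, 14] -> counters=[0,0,0,0,0,0,0,0,0,0,0,0,0,2,2,0,0,2,0,0,0,0,1,1,0,0,0,0,2,0,0,0,0]
Step 18: insert qa at [6, 7] -> counters=[0,0,0,0,0,0,1,1,0,0,0,0,0,2,2,0,0,2,0,0,0,0,1,1,0,0,0,0,2,0,0,0,0]
Step 19: delete zy at [17, 28] -> counters=[0,0,0,0,0,0,1,1,0,0,0,0,0,2,2,0,0,1,0,0,0,0,1,1,0,0,0,0,1,0,0,0,0]
Step 20: insert zy at [17, 28] -> counters=[0,0,0,0,0,0,1,1,0,0,0,0,0,2,2,0,0,2,0,0,0,0,1,1,0,0,0,0,2,0,0,0,0]
Final counters=[0,0,0,0,0,0,1,1,0,0,0,0,0,2,2,0,0,2,0,0,0,0,1,1,0,0,0,0,2,0,0,0,0] -> counters[28]=2

Answer: 2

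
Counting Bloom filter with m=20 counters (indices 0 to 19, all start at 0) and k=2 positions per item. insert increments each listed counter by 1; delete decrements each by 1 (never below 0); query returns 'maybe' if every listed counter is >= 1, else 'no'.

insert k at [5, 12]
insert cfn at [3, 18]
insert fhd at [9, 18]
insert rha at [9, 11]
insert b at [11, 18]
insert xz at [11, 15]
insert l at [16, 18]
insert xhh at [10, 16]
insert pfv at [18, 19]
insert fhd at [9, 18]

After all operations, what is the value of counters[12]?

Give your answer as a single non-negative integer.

Answer: 1

Derivation:
Step 1: insert k at [5, 12] -> counters=[0,0,0,0,0,1,0,0,0,0,0,0,1,0,0,0,0,0,0,0]
Step 2: insert cfn at [3, 18] -> counters=[0,0,0,1,0,1,0,0,0,0,0,0,1,0,0,0,0,0,1,0]
Step 3: insert fhd at [9, 18] -> counters=[0,0,0,1,0,1,0,0,0,1,0,0,1,0,0,0,0,0,2,0]
Step 4: insert rha at [9, 11] -> counters=[0,0,0,1,0,1,0,0,0,2,0,1,1,0,0,0,0,0,2,0]
Step 5: insert b at [11, 18] -> counters=[0,0,0,1,0,1,0,0,0,2,0,2,1,0,0,0,0,0,3,0]
Step 6: insert xz at [11, 15] -> counters=[0,0,0,1,0,1,0,0,0,2,0,3,1,0,0,1,0,0,3,0]
Step 7: insert l at [16, 18] -> counters=[0,0,0,1,0,1,0,0,0,2,0,3,1,0,0,1,1,0,4,0]
Step 8: insert xhh at [10, 16] -> counters=[0,0,0,1,0,1,0,0,0,2,1,3,1,0,0,1,2,0,4,0]
Step 9: insert pfv at [18, 19] -> counters=[0,0,0,1,0,1,0,0,0,2,1,3,1,0,0,1,2,0,5,1]
Step 10: insert fhd at [9, 18] -> counters=[0,0,0,1,0,1,0,0,0,3,1,3,1,0,0,1,2,0,6,1]
Final counters=[0,0,0,1,0,1,0,0,0,3,1,3,1,0,0,1,2,0,6,1] -> counters[12]=1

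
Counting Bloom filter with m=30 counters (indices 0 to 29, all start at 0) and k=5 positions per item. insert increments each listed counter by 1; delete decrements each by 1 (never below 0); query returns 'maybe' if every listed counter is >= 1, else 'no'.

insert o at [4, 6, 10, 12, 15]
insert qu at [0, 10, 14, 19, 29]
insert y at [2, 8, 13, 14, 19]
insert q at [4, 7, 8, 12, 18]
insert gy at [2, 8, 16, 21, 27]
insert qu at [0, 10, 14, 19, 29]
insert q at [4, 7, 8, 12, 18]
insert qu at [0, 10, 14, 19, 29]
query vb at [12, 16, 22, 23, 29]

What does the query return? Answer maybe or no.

Step 1: insert o at [4, 6, 10, 12, 15] -> counters=[0,0,0,0,1,0,1,0,0,0,1,0,1,0,0,1,0,0,0,0,0,0,0,0,0,0,0,0,0,0]
Step 2: insert qu at [0, 10, 14, 19, 29] -> counters=[1,0,0,0,1,0,1,0,0,0,2,0,1,0,1,1,0,0,0,1,0,0,0,0,0,0,0,0,0,1]
Step 3: insert y at [2, 8, 13, 14, 19] -> counters=[1,0,1,0,1,0,1,0,1,0,2,0,1,1,2,1,0,0,0,2,0,0,0,0,0,0,0,0,0,1]
Step 4: insert q at [4, 7, 8, 12, 18] -> counters=[1,0,1,0,2,0,1,1,2,0,2,0,2,1,2,1,0,0,1,2,0,0,0,0,0,0,0,0,0,1]
Step 5: insert gy at [2, 8, 16, 21, 27] -> counters=[1,0,2,0,2,0,1,1,3,0,2,0,2,1,2,1,1,0,1,2,0,1,0,0,0,0,0,1,0,1]
Step 6: insert qu at [0, 10, 14, 19, 29] -> counters=[2,0,2,0,2,0,1,1,3,0,3,0,2,1,3,1,1,0,1,3,0,1,0,0,0,0,0,1,0,2]
Step 7: insert q at [4, 7, 8, 12, 18] -> counters=[2,0,2,0,3,0,1,2,4,0,3,0,3,1,3,1,1,0,2,3,0,1,0,0,0,0,0,1,0,2]
Step 8: insert qu at [0, 10, 14, 19, 29] -> counters=[3,0,2,0,3,0,1,2,4,0,4,0,3,1,4,1,1,0,2,4,0,1,0,0,0,0,0,1,0,3]
Query vb: check counters[12]=3 counters[16]=1 counters[22]=0 counters[23]=0 counters[29]=3 -> no

Answer: no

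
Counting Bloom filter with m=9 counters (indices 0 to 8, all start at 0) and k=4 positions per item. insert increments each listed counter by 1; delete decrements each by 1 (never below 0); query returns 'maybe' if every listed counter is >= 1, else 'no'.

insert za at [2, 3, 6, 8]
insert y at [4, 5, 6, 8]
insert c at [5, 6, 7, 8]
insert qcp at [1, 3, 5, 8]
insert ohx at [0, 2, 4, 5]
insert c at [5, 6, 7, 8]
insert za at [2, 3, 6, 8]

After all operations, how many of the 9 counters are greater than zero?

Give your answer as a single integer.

Answer: 9

Derivation:
Step 1: insert za at [2, 3, 6, 8] -> counters=[0,0,1,1,0,0,1,0,1]
Step 2: insert y at [4, 5, 6, 8] -> counters=[0,0,1,1,1,1,2,0,2]
Step 3: insert c at [5, 6, 7, 8] -> counters=[0,0,1,1,1,2,3,1,3]
Step 4: insert qcp at [1, 3, 5, 8] -> counters=[0,1,1,2,1,3,3,1,4]
Step 5: insert ohx at [0, 2, 4, 5] -> counters=[1,1,2,2,2,4,3,1,4]
Step 6: insert c at [5, 6, 7, 8] -> counters=[1,1,2,2,2,5,4,2,5]
Step 7: insert za at [2, 3, 6, 8] -> counters=[1,1,3,3,2,5,5,2,6]
Final counters=[1,1,3,3,2,5,5,2,6] -> 9 nonzero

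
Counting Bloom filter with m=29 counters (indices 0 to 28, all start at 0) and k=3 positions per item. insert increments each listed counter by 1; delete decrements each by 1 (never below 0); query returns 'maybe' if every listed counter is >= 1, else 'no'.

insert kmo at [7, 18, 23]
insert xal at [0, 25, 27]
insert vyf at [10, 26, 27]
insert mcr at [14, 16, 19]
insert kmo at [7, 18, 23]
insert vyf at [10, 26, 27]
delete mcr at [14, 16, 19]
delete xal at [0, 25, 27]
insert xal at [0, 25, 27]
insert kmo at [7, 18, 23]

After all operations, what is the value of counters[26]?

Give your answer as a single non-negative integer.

Step 1: insert kmo at [7, 18, 23] -> counters=[0,0,0,0,0,0,0,1,0,0,0,0,0,0,0,0,0,0,1,0,0,0,0,1,0,0,0,0,0]
Step 2: insert xal at [0, 25, 27] -> counters=[1,0,0,0,0,0,0,1,0,0,0,0,0,0,0,0,0,0,1,0,0,0,0,1,0,1,0,1,0]
Step 3: insert vyf at [10, 26, 27] -> counters=[1,0,0,0,0,0,0,1,0,0,1,0,0,0,0,0,0,0,1,0,0,0,0,1,0,1,1,2,0]
Step 4: insert mcr at [14, 16, 19] -> counters=[1,0,0,0,0,0,0,1,0,0,1,0,0,0,1,0,1,0,1,1,0,0,0,1,0,1,1,2,0]
Step 5: insert kmo at [7, 18, 23] -> counters=[1,0,0,0,0,0,0,2,0,0,1,0,0,0,1,0,1,0,2,1,0,0,0,2,0,1,1,2,0]
Step 6: insert vyf at [10, 26, 27] -> counters=[1,0,0,0,0,0,0,2,0,0,2,0,0,0,1,0,1,0,2,1,0,0,0,2,0,1,2,3,0]
Step 7: delete mcr at [14, 16, 19] -> counters=[1,0,0,0,0,0,0,2,0,0,2,0,0,0,0,0,0,0,2,0,0,0,0,2,0,1,2,3,0]
Step 8: delete xal at [0, 25, 27] -> counters=[0,0,0,0,0,0,0,2,0,0,2,0,0,0,0,0,0,0,2,0,0,0,0,2,0,0,2,2,0]
Step 9: insert xal at [0, 25, 27] -> counters=[1,0,0,0,0,0,0,2,0,0,2,0,0,0,0,0,0,0,2,0,0,0,0,2,0,1,2,3,0]
Step 10: insert kmo at [7, 18, 23] -> counters=[1,0,0,0,0,0,0,3,0,0,2,0,0,0,0,0,0,0,3,0,0,0,0,3,0,1,2,3,0]
Final counters=[1,0,0,0,0,0,0,3,0,0,2,0,0,0,0,0,0,0,3,0,0,0,0,3,0,1,2,3,0] -> counters[26]=2

Answer: 2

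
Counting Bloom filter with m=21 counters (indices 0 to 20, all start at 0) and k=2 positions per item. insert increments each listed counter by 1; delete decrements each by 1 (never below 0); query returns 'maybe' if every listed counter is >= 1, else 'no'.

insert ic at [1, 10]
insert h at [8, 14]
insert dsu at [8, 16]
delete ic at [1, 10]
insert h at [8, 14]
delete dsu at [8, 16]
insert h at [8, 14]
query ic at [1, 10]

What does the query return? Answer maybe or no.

Step 1: insert ic at [1, 10] -> counters=[0,1,0,0,0,0,0,0,0,0,1,0,0,0,0,0,0,0,0,0,0]
Step 2: insert h at [8, 14] -> counters=[0,1,0,0,0,0,0,0,1,0,1,0,0,0,1,0,0,0,0,0,0]
Step 3: insert dsu at [8, 16] -> counters=[0,1,0,0,0,0,0,0,2,0,1,0,0,0,1,0,1,0,0,0,0]
Step 4: delete ic at [1, 10] -> counters=[0,0,0,0,0,0,0,0,2,0,0,0,0,0,1,0,1,0,0,0,0]
Step 5: insert h at [8, 14] -> counters=[0,0,0,0,0,0,0,0,3,0,0,0,0,0,2,0,1,0,0,0,0]
Step 6: delete dsu at [8, 16] -> counters=[0,0,0,0,0,0,0,0,2,0,0,0,0,0,2,0,0,0,0,0,0]
Step 7: insert h at [8, 14] -> counters=[0,0,0,0,0,0,0,0,3,0,0,0,0,0,3,0,0,0,0,0,0]
Query ic: check counters[1]=0 counters[10]=0 -> no

Answer: no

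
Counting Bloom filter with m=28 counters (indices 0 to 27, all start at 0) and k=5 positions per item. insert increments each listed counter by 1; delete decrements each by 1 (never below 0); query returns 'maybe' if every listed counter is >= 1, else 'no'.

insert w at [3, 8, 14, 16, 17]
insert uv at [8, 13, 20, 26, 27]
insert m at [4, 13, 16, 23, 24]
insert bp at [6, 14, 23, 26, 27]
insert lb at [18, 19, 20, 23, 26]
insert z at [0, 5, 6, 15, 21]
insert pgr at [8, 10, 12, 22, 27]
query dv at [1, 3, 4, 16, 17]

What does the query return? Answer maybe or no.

Step 1: insert w at [3, 8, 14, 16, 17] -> counters=[0,0,0,1,0,0,0,0,1,0,0,0,0,0,1,0,1,1,0,0,0,0,0,0,0,0,0,0]
Step 2: insert uv at [8, 13, 20, 26, 27] -> counters=[0,0,0,1,0,0,0,0,2,0,0,0,0,1,1,0,1,1,0,0,1,0,0,0,0,0,1,1]
Step 3: insert m at [4, 13, 16, 23, 24] -> counters=[0,0,0,1,1,0,0,0,2,0,0,0,0,2,1,0,2,1,0,0,1,0,0,1,1,0,1,1]
Step 4: insert bp at [6, 14, 23, 26, 27] -> counters=[0,0,0,1,1,0,1,0,2,0,0,0,0,2,2,0,2,1,0,0,1,0,0,2,1,0,2,2]
Step 5: insert lb at [18, 19, 20, 23, 26] -> counters=[0,0,0,1,1,0,1,0,2,0,0,0,0,2,2,0,2,1,1,1,2,0,0,3,1,0,3,2]
Step 6: insert z at [0, 5, 6, 15, 21] -> counters=[1,0,0,1,1,1,2,0,2,0,0,0,0,2,2,1,2,1,1,1,2,1,0,3,1,0,3,2]
Step 7: insert pgr at [8, 10, 12, 22, 27] -> counters=[1,0,0,1,1,1,2,0,3,0,1,0,1,2,2,1,2,1,1,1,2,1,1,3,1,0,3,3]
Query dv: check counters[1]=0 counters[3]=1 counters[4]=1 counters[16]=2 counters[17]=1 -> no

Answer: no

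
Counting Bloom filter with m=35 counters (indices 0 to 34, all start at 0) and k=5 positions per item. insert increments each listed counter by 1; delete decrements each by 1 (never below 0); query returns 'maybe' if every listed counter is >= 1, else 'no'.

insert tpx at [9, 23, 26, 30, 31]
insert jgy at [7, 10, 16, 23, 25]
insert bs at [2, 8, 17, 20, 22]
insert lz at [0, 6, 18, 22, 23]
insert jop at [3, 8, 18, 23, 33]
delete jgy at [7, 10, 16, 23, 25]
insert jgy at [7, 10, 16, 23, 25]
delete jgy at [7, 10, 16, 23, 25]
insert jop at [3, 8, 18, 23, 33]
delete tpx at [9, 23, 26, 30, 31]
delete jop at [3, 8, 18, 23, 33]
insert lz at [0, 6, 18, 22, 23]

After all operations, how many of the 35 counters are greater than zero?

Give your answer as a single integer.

Answer: 11

Derivation:
Step 1: insert tpx at [9, 23, 26, 30, 31] -> counters=[0,0,0,0,0,0,0,0,0,1,0,0,0,0,0,0,0,0,0,0,0,0,0,1,0,0,1,0,0,0,1,1,0,0,0]
Step 2: insert jgy at [7, 10, 16, 23, 25] -> counters=[0,0,0,0,0,0,0,1,0,1,1,0,0,0,0,0,1,0,0,0,0,0,0,2,0,1,1,0,0,0,1,1,0,0,0]
Step 3: insert bs at [2, 8, 17, 20, 22] -> counters=[0,0,1,0,0,0,0,1,1,1,1,0,0,0,0,0,1,1,0,0,1,0,1,2,0,1,1,0,0,0,1,1,0,0,0]
Step 4: insert lz at [0, 6, 18, 22, 23] -> counters=[1,0,1,0,0,0,1,1,1,1,1,0,0,0,0,0,1,1,1,0,1,0,2,3,0,1,1,0,0,0,1,1,0,0,0]
Step 5: insert jop at [3, 8, 18, 23, 33] -> counters=[1,0,1,1,0,0,1,1,2,1,1,0,0,0,0,0,1,1,2,0,1,0,2,4,0,1,1,0,0,0,1,1,0,1,0]
Step 6: delete jgy at [7, 10, 16, 23, 25] -> counters=[1,0,1,1,0,0,1,0,2,1,0,0,0,0,0,0,0,1,2,0,1,0,2,3,0,0,1,0,0,0,1,1,0,1,0]
Step 7: insert jgy at [7, 10, 16, 23, 25] -> counters=[1,0,1,1,0,0,1,1,2,1,1,0,0,0,0,0,1,1,2,0,1,0,2,4,0,1,1,0,0,0,1,1,0,1,0]
Step 8: delete jgy at [7, 10, 16, 23, 25] -> counters=[1,0,1,1,0,0,1,0,2,1,0,0,0,0,0,0,0,1,2,0,1,0,2,3,0,0,1,0,0,0,1,1,0,1,0]
Step 9: insert jop at [3, 8, 18, 23, 33] -> counters=[1,0,1,2,0,0,1,0,3,1,0,0,0,0,0,0,0,1,3,0,1,0,2,4,0,0,1,0,0,0,1,1,0,2,0]
Step 10: delete tpx at [9, 23, 26, 30, 31] -> counters=[1,0,1,2,0,0,1,0,3,0,0,0,0,0,0,0,0,1,3,0,1,0,2,3,0,0,0,0,0,0,0,0,0,2,0]
Step 11: delete jop at [3, 8, 18, 23, 33] -> counters=[1,0,1,1,0,0,1,0,2,0,0,0,0,0,0,0,0,1,2,0,1,0,2,2,0,0,0,0,0,0,0,0,0,1,0]
Step 12: insert lz at [0, 6, 18, 22, 23] -> counters=[2,0,1,1,0,0,2,0,2,0,0,0,0,0,0,0,0,1,3,0,1,0,3,3,0,0,0,0,0,0,0,0,0,1,0]
Final counters=[2,0,1,1,0,0,2,0,2,0,0,0,0,0,0,0,0,1,3,0,1,0,3,3,0,0,0,0,0,0,0,0,0,1,0] -> 11 nonzero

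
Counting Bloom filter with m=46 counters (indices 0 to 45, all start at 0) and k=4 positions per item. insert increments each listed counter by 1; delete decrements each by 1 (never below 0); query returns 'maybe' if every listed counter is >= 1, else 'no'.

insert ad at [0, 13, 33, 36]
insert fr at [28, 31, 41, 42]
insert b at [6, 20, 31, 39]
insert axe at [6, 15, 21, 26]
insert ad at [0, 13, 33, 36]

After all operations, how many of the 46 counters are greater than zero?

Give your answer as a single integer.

Answer: 14

Derivation:
Step 1: insert ad at [0, 13, 33, 36] -> counters=[1,0,0,0,0,0,0,0,0,0,0,0,0,1,0,0,0,0,0,0,0,0,0,0,0,0,0,0,0,0,0,0,0,1,0,0,1,0,0,0,0,0,0,0,0,0]
Step 2: insert fr at [28, 31, 41, 42] -> counters=[1,0,0,0,0,0,0,0,0,0,0,0,0,1,0,0,0,0,0,0,0,0,0,0,0,0,0,0,1,0,0,1,0,1,0,0,1,0,0,0,0,1,1,0,0,0]
Step 3: insert b at [6, 20, 31, 39] -> counters=[1,0,0,0,0,0,1,0,0,0,0,0,0,1,0,0,0,0,0,0,1,0,0,0,0,0,0,0,1,0,0,2,0,1,0,0,1,0,0,1,0,1,1,0,0,0]
Step 4: insert axe at [6, 15, 21, 26] -> counters=[1,0,0,0,0,0,2,0,0,0,0,0,0,1,0,1,0,0,0,0,1,1,0,0,0,0,1,0,1,0,0,2,0,1,0,0,1,0,0,1,0,1,1,0,0,0]
Step 5: insert ad at [0, 13, 33, 36] -> counters=[2,0,0,0,0,0,2,0,0,0,0,0,0,2,0,1,0,0,0,0,1,1,0,0,0,0,1,0,1,0,0,2,0,2,0,0,2,0,0,1,0,1,1,0,0,0]
Final counters=[2,0,0,0,0,0,2,0,0,0,0,0,0,2,0,1,0,0,0,0,1,1,0,0,0,0,1,0,1,0,0,2,0,2,0,0,2,0,0,1,0,1,1,0,0,0] -> 14 nonzero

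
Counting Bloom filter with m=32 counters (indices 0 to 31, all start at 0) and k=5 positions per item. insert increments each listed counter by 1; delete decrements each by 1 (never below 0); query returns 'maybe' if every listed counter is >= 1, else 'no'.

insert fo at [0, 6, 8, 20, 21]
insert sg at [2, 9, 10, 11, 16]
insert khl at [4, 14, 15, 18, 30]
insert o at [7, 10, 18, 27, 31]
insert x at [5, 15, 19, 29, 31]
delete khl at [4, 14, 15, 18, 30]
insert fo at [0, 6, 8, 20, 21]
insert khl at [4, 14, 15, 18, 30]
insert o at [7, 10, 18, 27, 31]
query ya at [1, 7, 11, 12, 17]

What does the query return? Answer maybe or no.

Answer: no

Derivation:
Step 1: insert fo at [0, 6, 8, 20, 21] -> counters=[1,0,0,0,0,0,1,0,1,0,0,0,0,0,0,0,0,0,0,0,1,1,0,0,0,0,0,0,0,0,0,0]
Step 2: insert sg at [2, 9, 10, 11, 16] -> counters=[1,0,1,0,0,0,1,0,1,1,1,1,0,0,0,0,1,0,0,0,1,1,0,0,0,0,0,0,0,0,0,0]
Step 3: insert khl at [4, 14, 15, 18, 30] -> counters=[1,0,1,0,1,0,1,0,1,1,1,1,0,0,1,1,1,0,1,0,1,1,0,0,0,0,0,0,0,0,1,0]
Step 4: insert o at [7, 10, 18, 27, 31] -> counters=[1,0,1,0,1,0,1,1,1,1,2,1,0,0,1,1,1,0,2,0,1,1,0,0,0,0,0,1,0,0,1,1]
Step 5: insert x at [5, 15, 19, 29, 31] -> counters=[1,0,1,0,1,1,1,1,1,1,2,1,0,0,1,2,1,0,2,1,1,1,0,0,0,0,0,1,0,1,1,2]
Step 6: delete khl at [4, 14, 15, 18, 30] -> counters=[1,0,1,0,0,1,1,1,1,1,2,1,0,0,0,1,1,0,1,1,1,1,0,0,0,0,0,1,0,1,0,2]
Step 7: insert fo at [0, 6, 8, 20, 21] -> counters=[2,0,1,0,0,1,2,1,2,1,2,1,0,0,0,1,1,0,1,1,2,2,0,0,0,0,0,1,0,1,0,2]
Step 8: insert khl at [4, 14, 15, 18, 30] -> counters=[2,0,1,0,1,1,2,1,2,1,2,1,0,0,1,2,1,0,2,1,2,2,0,0,0,0,0,1,0,1,1,2]
Step 9: insert o at [7, 10, 18, 27, 31] -> counters=[2,0,1,0,1,1,2,2,2,1,3,1,0,0,1,2,1,0,3,1,2,2,0,0,0,0,0,2,0,1,1,3]
Query ya: check counters[1]=0 counters[7]=2 counters[11]=1 counters[12]=0 counters[17]=0 -> no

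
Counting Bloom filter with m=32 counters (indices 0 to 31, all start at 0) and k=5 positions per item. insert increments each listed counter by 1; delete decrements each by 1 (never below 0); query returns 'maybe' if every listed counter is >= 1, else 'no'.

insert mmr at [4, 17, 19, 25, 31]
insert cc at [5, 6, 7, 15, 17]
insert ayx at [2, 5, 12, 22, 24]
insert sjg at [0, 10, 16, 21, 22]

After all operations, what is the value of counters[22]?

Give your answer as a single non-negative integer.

Step 1: insert mmr at [4, 17, 19, 25, 31] -> counters=[0,0,0,0,1,0,0,0,0,0,0,0,0,0,0,0,0,1,0,1,0,0,0,0,0,1,0,0,0,0,0,1]
Step 2: insert cc at [5, 6, 7, 15, 17] -> counters=[0,0,0,0,1,1,1,1,0,0,0,0,0,0,0,1,0,2,0,1,0,0,0,0,0,1,0,0,0,0,0,1]
Step 3: insert ayx at [2, 5, 12, 22, 24] -> counters=[0,0,1,0,1,2,1,1,0,0,0,0,1,0,0,1,0,2,0,1,0,0,1,0,1,1,0,0,0,0,0,1]
Step 4: insert sjg at [0, 10, 16, 21, 22] -> counters=[1,0,1,0,1,2,1,1,0,0,1,0,1,0,0,1,1,2,0,1,0,1,2,0,1,1,0,0,0,0,0,1]
Final counters=[1,0,1,0,1,2,1,1,0,0,1,0,1,0,0,1,1,2,0,1,0,1,2,0,1,1,0,0,0,0,0,1] -> counters[22]=2

Answer: 2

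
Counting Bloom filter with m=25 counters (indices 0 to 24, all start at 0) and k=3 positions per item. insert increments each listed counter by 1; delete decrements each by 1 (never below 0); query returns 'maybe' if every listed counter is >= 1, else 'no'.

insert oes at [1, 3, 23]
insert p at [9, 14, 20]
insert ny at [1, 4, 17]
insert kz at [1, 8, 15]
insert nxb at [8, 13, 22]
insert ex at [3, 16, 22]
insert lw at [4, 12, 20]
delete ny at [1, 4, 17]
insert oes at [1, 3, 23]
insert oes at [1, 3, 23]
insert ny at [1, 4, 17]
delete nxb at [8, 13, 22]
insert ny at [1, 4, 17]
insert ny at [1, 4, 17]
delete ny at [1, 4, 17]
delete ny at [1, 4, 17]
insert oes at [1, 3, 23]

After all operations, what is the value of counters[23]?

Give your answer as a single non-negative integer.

Answer: 4

Derivation:
Step 1: insert oes at [1, 3, 23] -> counters=[0,1,0,1,0,0,0,0,0,0,0,0,0,0,0,0,0,0,0,0,0,0,0,1,0]
Step 2: insert p at [9, 14, 20] -> counters=[0,1,0,1,0,0,0,0,0,1,0,0,0,0,1,0,0,0,0,0,1,0,0,1,0]
Step 3: insert ny at [1, 4, 17] -> counters=[0,2,0,1,1,0,0,0,0,1,0,0,0,0,1,0,0,1,0,0,1,0,0,1,0]
Step 4: insert kz at [1, 8, 15] -> counters=[0,3,0,1,1,0,0,0,1,1,0,0,0,0,1,1,0,1,0,0,1,0,0,1,0]
Step 5: insert nxb at [8, 13, 22] -> counters=[0,3,0,1,1,0,0,0,2,1,0,0,0,1,1,1,0,1,0,0,1,0,1,1,0]
Step 6: insert ex at [3, 16, 22] -> counters=[0,3,0,2,1,0,0,0,2,1,0,0,0,1,1,1,1,1,0,0,1,0,2,1,0]
Step 7: insert lw at [4, 12, 20] -> counters=[0,3,0,2,2,0,0,0,2,1,0,0,1,1,1,1,1,1,0,0,2,0,2,1,0]
Step 8: delete ny at [1, 4, 17] -> counters=[0,2,0,2,1,0,0,0,2,1,0,0,1,1,1,1,1,0,0,0,2,0,2,1,0]
Step 9: insert oes at [1, 3, 23] -> counters=[0,3,0,3,1,0,0,0,2,1,0,0,1,1,1,1,1,0,0,0,2,0,2,2,0]
Step 10: insert oes at [1, 3, 23] -> counters=[0,4,0,4,1,0,0,0,2,1,0,0,1,1,1,1,1,0,0,0,2,0,2,3,0]
Step 11: insert ny at [1, 4, 17] -> counters=[0,5,0,4,2,0,0,0,2,1,0,0,1,1,1,1,1,1,0,0,2,0,2,3,0]
Step 12: delete nxb at [8, 13, 22] -> counters=[0,5,0,4,2,0,0,0,1,1,0,0,1,0,1,1,1,1,0,0,2,0,1,3,0]
Step 13: insert ny at [1, 4, 17] -> counters=[0,6,0,4,3,0,0,0,1,1,0,0,1,0,1,1,1,2,0,0,2,0,1,3,0]
Step 14: insert ny at [1, 4, 17] -> counters=[0,7,0,4,4,0,0,0,1,1,0,0,1,0,1,1,1,3,0,0,2,0,1,3,0]
Step 15: delete ny at [1, 4, 17] -> counters=[0,6,0,4,3,0,0,0,1,1,0,0,1,0,1,1,1,2,0,0,2,0,1,3,0]
Step 16: delete ny at [1, 4, 17] -> counters=[0,5,0,4,2,0,0,0,1,1,0,0,1,0,1,1,1,1,0,0,2,0,1,3,0]
Step 17: insert oes at [1, 3, 23] -> counters=[0,6,0,5,2,0,0,0,1,1,0,0,1,0,1,1,1,1,0,0,2,0,1,4,0]
Final counters=[0,6,0,5,2,0,0,0,1,1,0,0,1,0,1,1,1,1,0,0,2,0,1,4,0] -> counters[23]=4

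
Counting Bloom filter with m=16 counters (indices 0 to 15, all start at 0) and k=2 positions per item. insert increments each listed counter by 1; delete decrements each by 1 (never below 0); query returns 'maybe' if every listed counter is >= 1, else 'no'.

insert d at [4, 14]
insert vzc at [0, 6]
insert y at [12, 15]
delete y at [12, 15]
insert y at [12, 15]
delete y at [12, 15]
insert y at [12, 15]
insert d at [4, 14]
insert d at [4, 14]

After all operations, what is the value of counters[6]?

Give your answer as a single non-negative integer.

Answer: 1

Derivation:
Step 1: insert d at [4, 14] -> counters=[0,0,0,0,1,0,0,0,0,0,0,0,0,0,1,0]
Step 2: insert vzc at [0, 6] -> counters=[1,0,0,0,1,0,1,0,0,0,0,0,0,0,1,0]
Step 3: insert y at [12, 15] -> counters=[1,0,0,0,1,0,1,0,0,0,0,0,1,0,1,1]
Step 4: delete y at [12, 15] -> counters=[1,0,0,0,1,0,1,0,0,0,0,0,0,0,1,0]
Step 5: insert y at [12, 15] -> counters=[1,0,0,0,1,0,1,0,0,0,0,0,1,0,1,1]
Step 6: delete y at [12, 15] -> counters=[1,0,0,0,1,0,1,0,0,0,0,0,0,0,1,0]
Step 7: insert y at [12, 15] -> counters=[1,0,0,0,1,0,1,0,0,0,0,0,1,0,1,1]
Step 8: insert d at [4, 14] -> counters=[1,0,0,0,2,0,1,0,0,0,0,0,1,0,2,1]
Step 9: insert d at [4, 14] -> counters=[1,0,0,0,3,0,1,0,0,0,0,0,1,0,3,1]
Final counters=[1,0,0,0,3,0,1,0,0,0,0,0,1,0,3,1] -> counters[6]=1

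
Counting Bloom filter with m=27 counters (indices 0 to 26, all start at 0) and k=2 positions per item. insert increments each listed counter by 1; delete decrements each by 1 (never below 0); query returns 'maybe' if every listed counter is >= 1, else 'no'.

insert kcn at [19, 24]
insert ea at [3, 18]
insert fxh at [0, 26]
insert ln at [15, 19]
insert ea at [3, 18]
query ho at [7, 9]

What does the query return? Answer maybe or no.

Step 1: insert kcn at [19, 24] -> counters=[0,0,0,0,0,0,0,0,0,0,0,0,0,0,0,0,0,0,0,1,0,0,0,0,1,0,0]
Step 2: insert ea at [3, 18] -> counters=[0,0,0,1,0,0,0,0,0,0,0,0,0,0,0,0,0,0,1,1,0,0,0,0,1,0,0]
Step 3: insert fxh at [0, 26] -> counters=[1,0,0,1,0,0,0,0,0,0,0,0,0,0,0,0,0,0,1,1,0,0,0,0,1,0,1]
Step 4: insert ln at [15, 19] -> counters=[1,0,0,1,0,0,0,0,0,0,0,0,0,0,0,1,0,0,1,2,0,0,0,0,1,0,1]
Step 5: insert ea at [3, 18] -> counters=[1,0,0,2,0,0,0,0,0,0,0,0,0,0,0,1,0,0,2,2,0,0,0,0,1,0,1]
Query ho: check counters[7]=0 counters[9]=0 -> no

Answer: no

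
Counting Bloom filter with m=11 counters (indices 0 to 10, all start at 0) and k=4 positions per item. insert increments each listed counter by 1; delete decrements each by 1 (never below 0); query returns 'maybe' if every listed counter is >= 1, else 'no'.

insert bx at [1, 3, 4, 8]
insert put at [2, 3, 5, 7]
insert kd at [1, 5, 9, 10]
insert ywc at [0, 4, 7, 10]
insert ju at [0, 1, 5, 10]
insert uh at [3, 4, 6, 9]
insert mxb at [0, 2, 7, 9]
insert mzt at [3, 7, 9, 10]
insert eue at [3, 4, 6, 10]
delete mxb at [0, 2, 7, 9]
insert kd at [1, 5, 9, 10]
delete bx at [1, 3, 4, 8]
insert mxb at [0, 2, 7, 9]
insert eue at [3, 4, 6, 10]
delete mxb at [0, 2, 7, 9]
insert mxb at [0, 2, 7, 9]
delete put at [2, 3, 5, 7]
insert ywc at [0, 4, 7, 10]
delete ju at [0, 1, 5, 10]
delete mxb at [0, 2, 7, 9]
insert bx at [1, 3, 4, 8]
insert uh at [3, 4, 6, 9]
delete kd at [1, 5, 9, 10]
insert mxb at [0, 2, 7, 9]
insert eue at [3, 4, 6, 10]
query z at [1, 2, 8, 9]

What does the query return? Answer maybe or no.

Step 1: insert bx at [1, 3, 4, 8] -> counters=[0,1,0,1,1,0,0,0,1,0,0]
Step 2: insert put at [2, 3, 5, 7] -> counters=[0,1,1,2,1,1,0,1,1,0,0]
Step 3: insert kd at [1, 5, 9, 10] -> counters=[0,2,1,2,1,2,0,1,1,1,1]
Step 4: insert ywc at [0, 4, 7, 10] -> counters=[1,2,1,2,2,2,0,2,1,1,2]
Step 5: insert ju at [0, 1, 5, 10] -> counters=[2,3,1,2,2,3,0,2,1,1,3]
Step 6: insert uh at [3, 4, 6, 9] -> counters=[2,3,1,3,3,3,1,2,1,2,3]
Step 7: insert mxb at [0, 2, 7, 9] -> counters=[3,3,2,3,3,3,1,3,1,3,3]
Step 8: insert mzt at [3, 7, 9, 10] -> counters=[3,3,2,4,3,3,1,4,1,4,4]
Step 9: insert eue at [3, 4, 6, 10] -> counters=[3,3,2,5,4,3,2,4,1,4,5]
Step 10: delete mxb at [0, 2, 7, 9] -> counters=[2,3,1,5,4,3,2,3,1,3,5]
Step 11: insert kd at [1, 5, 9, 10] -> counters=[2,4,1,5,4,4,2,3,1,4,6]
Step 12: delete bx at [1, 3, 4, 8] -> counters=[2,3,1,4,3,4,2,3,0,4,6]
Step 13: insert mxb at [0, 2, 7, 9] -> counters=[3,3,2,4,3,4,2,4,0,5,6]
Step 14: insert eue at [3, 4, 6, 10] -> counters=[3,3,2,5,4,4,3,4,0,5,7]
Step 15: delete mxb at [0, 2, 7, 9] -> counters=[2,3,1,5,4,4,3,3,0,4,7]
Step 16: insert mxb at [0, 2, 7, 9] -> counters=[3,3,2,5,4,4,3,4,0,5,7]
Step 17: delete put at [2, 3, 5, 7] -> counters=[3,3,1,4,4,3,3,3,0,5,7]
Step 18: insert ywc at [0, 4, 7, 10] -> counters=[4,3,1,4,5,3,3,4,0,5,8]
Step 19: delete ju at [0, 1, 5, 10] -> counters=[3,2,1,4,5,2,3,4,0,5,7]
Step 20: delete mxb at [0, 2, 7, 9] -> counters=[2,2,0,4,5,2,3,3,0,4,7]
Step 21: insert bx at [1, 3, 4, 8] -> counters=[2,3,0,5,6,2,3,3,1,4,7]
Step 22: insert uh at [3, 4, 6, 9] -> counters=[2,3,0,6,7,2,4,3,1,5,7]
Step 23: delete kd at [1, 5, 9, 10] -> counters=[2,2,0,6,7,1,4,3,1,4,6]
Step 24: insert mxb at [0, 2, 7, 9] -> counters=[3,2,1,6,7,1,4,4,1,5,6]
Step 25: insert eue at [3, 4, 6, 10] -> counters=[3,2,1,7,8,1,5,4,1,5,7]
Query z: check counters[1]=2 counters[2]=1 counters[8]=1 counters[9]=5 -> maybe

Answer: maybe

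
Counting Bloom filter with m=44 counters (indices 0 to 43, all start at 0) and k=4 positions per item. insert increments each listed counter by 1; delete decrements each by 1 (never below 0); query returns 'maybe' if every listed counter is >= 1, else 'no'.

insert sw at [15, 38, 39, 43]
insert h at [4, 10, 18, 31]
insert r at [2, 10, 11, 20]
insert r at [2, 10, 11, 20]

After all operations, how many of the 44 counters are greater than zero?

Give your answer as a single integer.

Step 1: insert sw at [15, 38, 39, 43] -> counters=[0,0,0,0,0,0,0,0,0,0,0,0,0,0,0,1,0,0,0,0,0,0,0,0,0,0,0,0,0,0,0,0,0,0,0,0,0,0,1,1,0,0,0,1]
Step 2: insert h at [4, 10, 18, 31] -> counters=[0,0,0,0,1,0,0,0,0,0,1,0,0,0,0,1,0,0,1,0,0,0,0,0,0,0,0,0,0,0,0,1,0,0,0,0,0,0,1,1,0,0,0,1]
Step 3: insert r at [2, 10, 11, 20] -> counters=[0,0,1,0,1,0,0,0,0,0,2,1,0,0,0,1,0,0,1,0,1,0,0,0,0,0,0,0,0,0,0,1,0,0,0,0,0,0,1,1,0,0,0,1]
Step 4: insert r at [2, 10, 11, 20] -> counters=[0,0,2,0,1,0,0,0,0,0,3,2,0,0,0,1,0,0,1,0,2,0,0,0,0,0,0,0,0,0,0,1,0,0,0,0,0,0,1,1,0,0,0,1]
Final counters=[0,0,2,0,1,0,0,0,0,0,3,2,0,0,0,1,0,0,1,0,2,0,0,0,0,0,0,0,0,0,0,1,0,0,0,0,0,0,1,1,0,0,0,1] -> 11 nonzero

Answer: 11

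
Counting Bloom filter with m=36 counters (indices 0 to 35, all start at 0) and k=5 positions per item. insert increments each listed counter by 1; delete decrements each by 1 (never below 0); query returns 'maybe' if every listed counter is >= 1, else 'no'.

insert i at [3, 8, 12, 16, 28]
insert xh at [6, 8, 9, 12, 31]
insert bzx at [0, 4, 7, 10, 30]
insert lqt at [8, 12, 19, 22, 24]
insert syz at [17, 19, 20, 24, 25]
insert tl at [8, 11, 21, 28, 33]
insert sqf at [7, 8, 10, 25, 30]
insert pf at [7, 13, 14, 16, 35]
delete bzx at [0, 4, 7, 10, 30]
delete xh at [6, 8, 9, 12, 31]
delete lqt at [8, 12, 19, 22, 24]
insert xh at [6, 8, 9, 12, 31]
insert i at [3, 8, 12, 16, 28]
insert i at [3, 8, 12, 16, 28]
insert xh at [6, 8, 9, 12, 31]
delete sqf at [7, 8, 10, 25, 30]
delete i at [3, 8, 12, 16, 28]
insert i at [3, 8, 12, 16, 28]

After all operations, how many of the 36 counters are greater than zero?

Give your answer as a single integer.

Step 1: insert i at [3, 8, 12, 16, 28] -> counters=[0,0,0,1,0,0,0,0,1,0,0,0,1,0,0,0,1,0,0,0,0,0,0,0,0,0,0,0,1,0,0,0,0,0,0,0]
Step 2: insert xh at [6, 8, 9, 12, 31] -> counters=[0,0,0,1,0,0,1,0,2,1,0,0,2,0,0,0,1,0,0,0,0,0,0,0,0,0,0,0,1,0,0,1,0,0,0,0]
Step 3: insert bzx at [0, 4, 7, 10, 30] -> counters=[1,0,0,1,1,0,1,1,2,1,1,0,2,0,0,0,1,0,0,0,0,0,0,0,0,0,0,0,1,0,1,1,0,0,0,0]
Step 4: insert lqt at [8, 12, 19, 22, 24] -> counters=[1,0,0,1,1,0,1,1,3,1,1,0,3,0,0,0,1,0,0,1,0,0,1,0,1,0,0,0,1,0,1,1,0,0,0,0]
Step 5: insert syz at [17, 19, 20, 24, 25] -> counters=[1,0,0,1,1,0,1,1,3,1,1,0,3,0,0,0,1,1,0,2,1,0,1,0,2,1,0,0,1,0,1,1,0,0,0,0]
Step 6: insert tl at [8, 11, 21, 28, 33] -> counters=[1,0,0,1,1,0,1,1,4,1,1,1,3,0,0,0,1,1,0,2,1,1,1,0,2,1,0,0,2,0,1,1,0,1,0,0]
Step 7: insert sqf at [7, 8, 10, 25, 30] -> counters=[1,0,0,1,1,0,1,2,5,1,2,1,3,0,0,0,1,1,0,2,1,1,1,0,2,2,0,0,2,0,2,1,0,1,0,0]
Step 8: insert pf at [7, 13, 14, 16, 35] -> counters=[1,0,0,1,1,0,1,3,5,1,2,1,3,1,1,0,2,1,0,2,1,1,1,0,2,2,0,0,2,0,2,1,0,1,0,1]
Step 9: delete bzx at [0, 4, 7, 10, 30] -> counters=[0,0,0,1,0,0,1,2,5,1,1,1,3,1,1,0,2,1,0,2,1,1,1,0,2,2,0,0,2,0,1,1,0,1,0,1]
Step 10: delete xh at [6, 8, 9, 12, 31] -> counters=[0,0,0,1,0,0,0,2,4,0,1,1,2,1,1,0,2,1,0,2,1,1,1,0,2,2,0,0,2,0,1,0,0,1,0,1]
Step 11: delete lqt at [8, 12, 19, 22, 24] -> counters=[0,0,0,1,0,0,0,2,3,0,1,1,1,1,1,0,2,1,0,1,1,1,0,0,1,2,0,0,2,0,1,0,0,1,0,1]
Step 12: insert xh at [6, 8, 9, 12, 31] -> counters=[0,0,0,1,0,0,1,2,4,1,1,1,2,1,1,0,2,1,0,1,1,1,0,0,1,2,0,0,2,0,1,1,0,1,0,1]
Step 13: insert i at [3, 8, 12, 16, 28] -> counters=[0,0,0,2,0,0,1,2,5,1,1,1,3,1,1,0,3,1,0,1,1,1,0,0,1,2,0,0,3,0,1,1,0,1,0,1]
Step 14: insert i at [3, 8, 12, 16, 28] -> counters=[0,0,0,3,0,0,1,2,6,1,1,1,4,1,1,0,4,1,0,1,1,1,0,0,1,2,0,0,4,0,1,1,0,1,0,1]
Step 15: insert xh at [6, 8, 9, 12, 31] -> counters=[0,0,0,3,0,0,2,2,7,2,1,1,5,1,1,0,4,1,0,1,1,1,0,0,1,2,0,0,4,0,1,2,0,1,0,1]
Step 16: delete sqf at [7, 8, 10, 25, 30] -> counters=[0,0,0,3,0,0,2,1,6,2,0,1,5,1,1,0,4,1,0,1,1,1,0,0,1,1,0,0,4,0,0,2,0,1,0,1]
Step 17: delete i at [3, 8, 12, 16, 28] -> counters=[0,0,0,2,0,0,2,1,5,2,0,1,4,1,1,0,3,1,0,1,1,1,0,0,1,1,0,0,3,0,0,2,0,1,0,1]
Step 18: insert i at [3, 8, 12, 16, 28] -> counters=[0,0,0,3,0,0,2,1,6,2,0,1,5,1,1,0,4,1,0,1,1,1,0,0,1,1,0,0,4,0,0,2,0,1,0,1]
Final counters=[0,0,0,3,0,0,2,1,6,2,0,1,5,1,1,0,4,1,0,1,1,1,0,0,1,1,0,0,4,0,0,2,0,1,0,1] -> 20 nonzero

Answer: 20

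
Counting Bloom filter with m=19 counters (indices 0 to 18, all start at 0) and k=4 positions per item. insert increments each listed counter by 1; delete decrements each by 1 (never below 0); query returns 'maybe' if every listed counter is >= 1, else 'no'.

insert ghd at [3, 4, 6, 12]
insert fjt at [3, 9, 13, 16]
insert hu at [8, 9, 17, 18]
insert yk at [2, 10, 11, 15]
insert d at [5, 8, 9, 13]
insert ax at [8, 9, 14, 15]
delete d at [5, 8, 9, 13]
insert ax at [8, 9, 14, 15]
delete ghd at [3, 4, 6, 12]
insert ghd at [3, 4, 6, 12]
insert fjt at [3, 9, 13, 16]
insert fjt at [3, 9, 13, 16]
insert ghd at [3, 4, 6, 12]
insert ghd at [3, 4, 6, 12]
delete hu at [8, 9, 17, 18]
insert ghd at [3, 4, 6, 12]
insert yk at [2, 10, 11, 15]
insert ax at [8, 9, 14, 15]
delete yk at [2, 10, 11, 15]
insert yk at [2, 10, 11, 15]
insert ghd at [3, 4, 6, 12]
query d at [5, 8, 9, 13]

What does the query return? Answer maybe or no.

Step 1: insert ghd at [3, 4, 6, 12] -> counters=[0,0,0,1,1,0,1,0,0,0,0,0,1,0,0,0,0,0,0]
Step 2: insert fjt at [3, 9, 13, 16] -> counters=[0,0,0,2,1,0,1,0,0,1,0,0,1,1,0,0,1,0,0]
Step 3: insert hu at [8, 9, 17, 18] -> counters=[0,0,0,2,1,0,1,0,1,2,0,0,1,1,0,0,1,1,1]
Step 4: insert yk at [2, 10, 11, 15] -> counters=[0,0,1,2,1,0,1,0,1,2,1,1,1,1,0,1,1,1,1]
Step 5: insert d at [5, 8, 9, 13] -> counters=[0,0,1,2,1,1,1,0,2,3,1,1,1,2,0,1,1,1,1]
Step 6: insert ax at [8, 9, 14, 15] -> counters=[0,0,1,2,1,1,1,0,3,4,1,1,1,2,1,2,1,1,1]
Step 7: delete d at [5, 8, 9, 13] -> counters=[0,0,1,2,1,0,1,0,2,3,1,1,1,1,1,2,1,1,1]
Step 8: insert ax at [8, 9, 14, 15] -> counters=[0,0,1,2,1,0,1,0,3,4,1,1,1,1,2,3,1,1,1]
Step 9: delete ghd at [3, 4, 6, 12] -> counters=[0,0,1,1,0,0,0,0,3,4,1,1,0,1,2,3,1,1,1]
Step 10: insert ghd at [3, 4, 6, 12] -> counters=[0,0,1,2,1,0,1,0,3,4,1,1,1,1,2,3,1,1,1]
Step 11: insert fjt at [3, 9, 13, 16] -> counters=[0,0,1,3,1,0,1,0,3,5,1,1,1,2,2,3,2,1,1]
Step 12: insert fjt at [3, 9, 13, 16] -> counters=[0,0,1,4,1,0,1,0,3,6,1,1,1,3,2,3,3,1,1]
Step 13: insert ghd at [3, 4, 6, 12] -> counters=[0,0,1,5,2,0,2,0,3,6,1,1,2,3,2,3,3,1,1]
Step 14: insert ghd at [3, 4, 6, 12] -> counters=[0,0,1,6,3,0,3,0,3,6,1,1,3,3,2,3,3,1,1]
Step 15: delete hu at [8, 9, 17, 18] -> counters=[0,0,1,6,3,0,3,0,2,5,1,1,3,3,2,3,3,0,0]
Step 16: insert ghd at [3, 4, 6, 12] -> counters=[0,0,1,7,4,0,4,0,2,5,1,1,4,3,2,3,3,0,0]
Step 17: insert yk at [2, 10, 11, 15] -> counters=[0,0,2,7,4,0,4,0,2,5,2,2,4,3,2,4,3,0,0]
Step 18: insert ax at [8, 9, 14, 15] -> counters=[0,0,2,7,4,0,4,0,3,6,2,2,4,3,3,5,3,0,0]
Step 19: delete yk at [2, 10, 11, 15] -> counters=[0,0,1,7,4,0,4,0,3,6,1,1,4,3,3,4,3,0,0]
Step 20: insert yk at [2, 10, 11, 15] -> counters=[0,0,2,7,4,0,4,0,3,6,2,2,4,3,3,5,3,0,0]
Step 21: insert ghd at [3, 4, 6, 12] -> counters=[0,0,2,8,5,0,5,0,3,6,2,2,5,3,3,5,3,0,0]
Query d: check counters[5]=0 counters[8]=3 counters[9]=6 counters[13]=3 -> no

Answer: no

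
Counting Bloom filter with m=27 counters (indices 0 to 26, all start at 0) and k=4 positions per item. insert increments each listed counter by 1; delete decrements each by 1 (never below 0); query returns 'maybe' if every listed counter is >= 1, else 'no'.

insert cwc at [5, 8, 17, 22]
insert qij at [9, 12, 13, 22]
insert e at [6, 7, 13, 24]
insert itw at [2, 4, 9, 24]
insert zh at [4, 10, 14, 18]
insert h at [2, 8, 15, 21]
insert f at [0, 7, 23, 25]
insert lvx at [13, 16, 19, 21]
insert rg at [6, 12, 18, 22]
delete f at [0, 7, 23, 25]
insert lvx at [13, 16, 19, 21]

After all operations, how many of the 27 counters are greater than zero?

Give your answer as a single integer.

Answer: 19

Derivation:
Step 1: insert cwc at [5, 8, 17, 22] -> counters=[0,0,0,0,0,1,0,0,1,0,0,0,0,0,0,0,0,1,0,0,0,0,1,0,0,0,0]
Step 2: insert qij at [9, 12, 13, 22] -> counters=[0,0,0,0,0,1,0,0,1,1,0,0,1,1,0,0,0,1,0,0,0,0,2,0,0,0,0]
Step 3: insert e at [6, 7, 13, 24] -> counters=[0,0,0,0,0,1,1,1,1,1,0,0,1,2,0,0,0,1,0,0,0,0,2,0,1,0,0]
Step 4: insert itw at [2, 4, 9, 24] -> counters=[0,0,1,0,1,1,1,1,1,2,0,0,1,2,0,0,0,1,0,0,0,0,2,0,2,0,0]
Step 5: insert zh at [4, 10, 14, 18] -> counters=[0,0,1,0,2,1,1,1,1,2,1,0,1,2,1,0,0,1,1,0,0,0,2,0,2,0,0]
Step 6: insert h at [2, 8, 15, 21] -> counters=[0,0,2,0,2,1,1,1,2,2,1,0,1,2,1,1,0,1,1,0,0,1,2,0,2,0,0]
Step 7: insert f at [0, 7, 23, 25] -> counters=[1,0,2,0,2,1,1,2,2,2,1,0,1,2,1,1,0,1,1,0,0,1,2,1,2,1,0]
Step 8: insert lvx at [13, 16, 19, 21] -> counters=[1,0,2,0,2,1,1,2,2,2,1,0,1,3,1,1,1,1,1,1,0,2,2,1,2,1,0]
Step 9: insert rg at [6, 12, 18, 22] -> counters=[1,0,2,0,2,1,2,2,2,2,1,0,2,3,1,1,1,1,2,1,0,2,3,1,2,1,0]
Step 10: delete f at [0, 7, 23, 25] -> counters=[0,0,2,0,2,1,2,1,2,2,1,0,2,3,1,1,1,1,2,1,0,2,3,0,2,0,0]
Step 11: insert lvx at [13, 16, 19, 21] -> counters=[0,0,2,0,2,1,2,1,2,2,1,0,2,4,1,1,2,1,2,2,0,3,3,0,2,0,0]
Final counters=[0,0,2,0,2,1,2,1,2,2,1,0,2,4,1,1,2,1,2,2,0,3,3,0,2,0,0] -> 19 nonzero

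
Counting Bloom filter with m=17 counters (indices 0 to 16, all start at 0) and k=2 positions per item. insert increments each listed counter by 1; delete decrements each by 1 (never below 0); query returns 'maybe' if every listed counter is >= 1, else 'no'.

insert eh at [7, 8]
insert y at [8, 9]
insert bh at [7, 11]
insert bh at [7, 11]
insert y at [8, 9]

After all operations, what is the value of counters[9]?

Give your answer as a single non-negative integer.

Step 1: insert eh at [7, 8] -> counters=[0,0,0,0,0,0,0,1,1,0,0,0,0,0,0,0,0]
Step 2: insert y at [8, 9] -> counters=[0,0,0,0,0,0,0,1,2,1,0,0,0,0,0,0,0]
Step 3: insert bh at [7, 11] -> counters=[0,0,0,0,0,0,0,2,2,1,0,1,0,0,0,0,0]
Step 4: insert bh at [7, 11] -> counters=[0,0,0,0,0,0,0,3,2,1,0,2,0,0,0,0,0]
Step 5: insert y at [8, 9] -> counters=[0,0,0,0,0,0,0,3,3,2,0,2,0,0,0,0,0]
Final counters=[0,0,0,0,0,0,0,3,3,2,0,2,0,0,0,0,0] -> counters[9]=2

Answer: 2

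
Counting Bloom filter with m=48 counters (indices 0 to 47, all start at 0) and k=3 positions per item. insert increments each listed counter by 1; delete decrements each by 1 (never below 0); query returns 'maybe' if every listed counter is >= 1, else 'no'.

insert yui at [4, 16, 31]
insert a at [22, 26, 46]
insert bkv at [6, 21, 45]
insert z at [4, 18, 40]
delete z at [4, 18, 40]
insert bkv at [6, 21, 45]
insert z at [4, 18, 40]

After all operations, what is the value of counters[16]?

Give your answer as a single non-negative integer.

Answer: 1

Derivation:
Step 1: insert yui at [4, 16, 31] -> counters=[0,0,0,0,1,0,0,0,0,0,0,0,0,0,0,0,1,0,0,0,0,0,0,0,0,0,0,0,0,0,0,1,0,0,0,0,0,0,0,0,0,0,0,0,0,0,0,0]
Step 2: insert a at [22, 26, 46] -> counters=[0,0,0,0,1,0,0,0,0,0,0,0,0,0,0,0,1,0,0,0,0,0,1,0,0,0,1,0,0,0,0,1,0,0,0,0,0,0,0,0,0,0,0,0,0,0,1,0]
Step 3: insert bkv at [6, 21, 45] -> counters=[0,0,0,0,1,0,1,0,0,0,0,0,0,0,0,0,1,0,0,0,0,1,1,0,0,0,1,0,0,0,0,1,0,0,0,0,0,0,0,0,0,0,0,0,0,1,1,0]
Step 4: insert z at [4, 18, 40] -> counters=[0,0,0,0,2,0,1,0,0,0,0,0,0,0,0,0,1,0,1,0,0,1,1,0,0,0,1,0,0,0,0,1,0,0,0,0,0,0,0,0,1,0,0,0,0,1,1,0]
Step 5: delete z at [4, 18, 40] -> counters=[0,0,0,0,1,0,1,0,0,0,0,0,0,0,0,0,1,0,0,0,0,1,1,0,0,0,1,0,0,0,0,1,0,0,0,0,0,0,0,0,0,0,0,0,0,1,1,0]
Step 6: insert bkv at [6, 21, 45] -> counters=[0,0,0,0,1,0,2,0,0,0,0,0,0,0,0,0,1,0,0,0,0,2,1,0,0,0,1,0,0,0,0,1,0,0,0,0,0,0,0,0,0,0,0,0,0,2,1,0]
Step 7: insert z at [4, 18, 40] -> counters=[0,0,0,0,2,0,2,0,0,0,0,0,0,0,0,0,1,0,1,0,0,2,1,0,0,0,1,0,0,0,0,1,0,0,0,0,0,0,0,0,1,0,0,0,0,2,1,0]
Final counters=[0,0,0,0,2,0,2,0,0,0,0,0,0,0,0,0,1,0,1,0,0,2,1,0,0,0,1,0,0,0,0,1,0,0,0,0,0,0,0,0,1,0,0,0,0,2,1,0] -> counters[16]=1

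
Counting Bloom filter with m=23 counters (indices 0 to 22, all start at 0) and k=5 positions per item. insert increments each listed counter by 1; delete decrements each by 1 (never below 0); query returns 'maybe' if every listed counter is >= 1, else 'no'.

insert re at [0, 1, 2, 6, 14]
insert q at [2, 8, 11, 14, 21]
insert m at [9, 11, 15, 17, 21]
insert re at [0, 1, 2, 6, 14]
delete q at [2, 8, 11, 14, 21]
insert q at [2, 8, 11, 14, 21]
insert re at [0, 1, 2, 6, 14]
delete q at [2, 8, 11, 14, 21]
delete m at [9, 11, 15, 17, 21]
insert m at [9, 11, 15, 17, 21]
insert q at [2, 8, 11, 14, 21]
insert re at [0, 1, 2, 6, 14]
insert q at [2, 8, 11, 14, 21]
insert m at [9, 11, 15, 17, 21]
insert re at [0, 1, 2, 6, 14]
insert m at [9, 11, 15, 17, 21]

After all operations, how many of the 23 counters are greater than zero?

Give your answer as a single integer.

Answer: 11

Derivation:
Step 1: insert re at [0, 1, 2, 6, 14] -> counters=[1,1,1,0,0,0,1,0,0,0,0,0,0,0,1,0,0,0,0,0,0,0,0]
Step 2: insert q at [2, 8, 11, 14, 21] -> counters=[1,1,2,0,0,0,1,0,1,0,0,1,0,0,2,0,0,0,0,0,0,1,0]
Step 3: insert m at [9, 11, 15, 17, 21] -> counters=[1,1,2,0,0,0,1,0,1,1,0,2,0,0,2,1,0,1,0,0,0,2,0]
Step 4: insert re at [0, 1, 2, 6, 14] -> counters=[2,2,3,0,0,0,2,0,1,1,0,2,0,0,3,1,0,1,0,0,0,2,0]
Step 5: delete q at [2, 8, 11, 14, 21] -> counters=[2,2,2,0,0,0,2,0,0,1,0,1,0,0,2,1,0,1,0,0,0,1,0]
Step 6: insert q at [2, 8, 11, 14, 21] -> counters=[2,2,3,0,0,0,2,0,1,1,0,2,0,0,3,1,0,1,0,0,0,2,0]
Step 7: insert re at [0, 1, 2, 6, 14] -> counters=[3,3,4,0,0,0,3,0,1,1,0,2,0,0,4,1,0,1,0,0,0,2,0]
Step 8: delete q at [2, 8, 11, 14, 21] -> counters=[3,3,3,0,0,0,3,0,0,1,0,1,0,0,3,1,0,1,0,0,0,1,0]
Step 9: delete m at [9, 11, 15, 17, 21] -> counters=[3,3,3,0,0,0,3,0,0,0,0,0,0,0,3,0,0,0,0,0,0,0,0]
Step 10: insert m at [9, 11, 15, 17, 21] -> counters=[3,3,3,0,0,0,3,0,0,1,0,1,0,0,3,1,0,1,0,0,0,1,0]
Step 11: insert q at [2, 8, 11, 14, 21] -> counters=[3,3,4,0,0,0,3,0,1,1,0,2,0,0,4,1,0,1,0,0,0,2,0]
Step 12: insert re at [0, 1, 2, 6, 14] -> counters=[4,4,5,0,0,0,4,0,1,1,0,2,0,0,5,1,0,1,0,0,0,2,0]
Step 13: insert q at [2, 8, 11, 14, 21] -> counters=[4,4,6,0,0,0,4,0,2,1,0,3,0,0,6,1,0,1,0,0,0,3,0]
Step 14: insert m at [9, 11, 15, 17, 21] -> counters=[4,4,6,0,0,0,4,0,2,2,0,4,0,0,6,2,0,2,0,0,0,4,0]
Step 15: insert re at [0, 1, 2, 6, 14] -> counters=[5,5,7,0,0,0,5,0,2,2,0,4,0,0,7,2,0,2,0,0,0,4,0]
Step 16: insert m at [9, 11, 15, 17, 21] -> counters=[5,5,7,0,0,0,5,0,2,3,0,5,0,0,7,3,0,3,0,0,0,5,0]
Final counters=[5,5,7,0,0,0,5,0,2,3,0,5,0,0,7,3,0,3,0,0,0,5,0] -> 11 nonzero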